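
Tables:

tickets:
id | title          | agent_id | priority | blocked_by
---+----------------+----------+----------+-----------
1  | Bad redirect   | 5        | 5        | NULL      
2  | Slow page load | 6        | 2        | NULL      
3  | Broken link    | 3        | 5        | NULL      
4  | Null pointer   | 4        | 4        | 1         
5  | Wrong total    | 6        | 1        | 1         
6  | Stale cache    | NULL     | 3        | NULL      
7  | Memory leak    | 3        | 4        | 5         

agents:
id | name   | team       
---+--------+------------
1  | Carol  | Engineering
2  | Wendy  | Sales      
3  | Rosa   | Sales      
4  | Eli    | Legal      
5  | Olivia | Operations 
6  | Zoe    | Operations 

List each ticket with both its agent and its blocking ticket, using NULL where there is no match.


Two LEFT JOINs from the same base table tickets: one to agents via agent_id, one to tickets itself via blocked_by. Both are LEFT so every ticket is preserved.
Match against agents:
  - ticket 1 (Bad redirect): agent_id=5 -> matches Olivia
  - ticket 2 (Slow page load): agent_id=6 -> matches Zoe
  - ticket 3 (Broken link): agent_id=3 -> matches Rosa
  - ticket 4 (Null pointer): agent_id=4 -> matches Eli
  - ticket 5 (Wrong total): agent_id=6 -> matches Zoe
  - ticket 6 (Stale cache): agent_id=NULL, no match -> kept with NULL
  - ticket 7 (Memory leak): agent_id=3 -> matches Rosa
Match against tickets (self):
  - ticket 1 (Bad redirect): blocked_by=NULL -> NULL
  - ticket 2 (Slow page load): blocked_by=NULL -> NULL
  - ticket 3 (Broken link): blocked_by=NULL -> NULL
  - ticket 4 (Null pointer): blocked_by=1 -> Bad redirect
  - ticket 5 (Wrong total): blocked_by=1 -> Bad redirect
  - ticket 6 (Stale cache): blocked_by=NULL -> NULL
  - ticket 7 (Memory leak): blocked_by=5 -> Wrong total

SQL:
SELECT a.title, b.name AS agent, c.title AS blocked_by
FROM tickets a
LEFT JOIN agents b ON a.agent_id = b.id
LEFT JOIN tickets c ON a.blocked_by = c.id

Result:
title          | agent  | blocked_by  
---------------+--------+-------------
Bad redirect   | Olivia | NULL        
Slow page load | Zoe    | NULL        
Broken link    | Rosa   | NULL        
Null pointer   | Eli    | Bad redirect
Wrong total    | Zoe    | Bad redirect
Stale cache    | NULL   | NULL        
Memory leak    | Rosa   | Wrong total 


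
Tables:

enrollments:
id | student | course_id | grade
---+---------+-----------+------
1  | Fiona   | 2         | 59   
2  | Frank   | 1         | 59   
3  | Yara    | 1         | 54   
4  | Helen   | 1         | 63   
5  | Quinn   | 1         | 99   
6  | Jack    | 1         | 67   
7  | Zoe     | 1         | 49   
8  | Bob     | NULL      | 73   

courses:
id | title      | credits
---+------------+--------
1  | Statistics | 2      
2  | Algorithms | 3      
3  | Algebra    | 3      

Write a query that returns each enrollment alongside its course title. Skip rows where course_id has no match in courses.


INNER JOIN keeps only enrollments rows whose course_id matches an id in courses. Walk through each enrollment:
  - enrollment 1 (Fiona): course_id=2 -> matches Algorithms
  - enrollment 2 (Frank): course_id=1 -> matches Statistics
  - enrollment 3 (Yara): course_id=1 -> matches Statistics
  - enrollment 4 (Helen): course_id=1 -> matches Statistics
  - enrollment 5 (Quinn): course_id=1 -> matches Statistics
  - enrollment 6 (Jack): course_id=1 -> matches Statistics
  - enrollment 7 (Zoe): course_id=1 -> matches Statistics
  - enrollment 8 (Bob): course_id=NULL, no match -> dropped
So 1 of 8 rows is dropped.

SQL:
SELECT a.student, b.title AS course
FROM enrollments a
INNER JOIN courses b ON a.course_id = b.id

Result:
student | course    
--------+-----------
Fiona   | Algorithms
Frank   | Statistics
Yara    | Statistics
Helen   | Statistics
Quinn   | Statistics
Jack    | Statistics
Zoe     | Statistics


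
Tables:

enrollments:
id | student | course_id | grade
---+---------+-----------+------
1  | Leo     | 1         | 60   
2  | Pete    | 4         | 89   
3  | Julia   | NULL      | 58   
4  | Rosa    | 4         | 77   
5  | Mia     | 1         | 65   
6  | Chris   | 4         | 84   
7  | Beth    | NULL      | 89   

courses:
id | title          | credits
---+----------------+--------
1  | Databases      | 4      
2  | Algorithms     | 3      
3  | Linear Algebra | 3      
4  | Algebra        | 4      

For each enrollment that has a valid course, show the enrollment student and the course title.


INNER JOIN keeps only enrollments rows whose course_id matches an id in courses. Walk through each enrollment:
  - enrollment 1 (Leo): course_id=1 -> matches Databases
  - enrollment 2 (Pete): course_id=4 -> matches Algebra
  - enrollment 3 (Julia): course_id=NULL, no match -> dropped
  - enrollment 4 (Rosa): course_id=4 -> matches Algebra
  - enrollment 5 (Mia): course_id=1 -> matches Databases
  - enrollment 6 (Chris): course_id=4 -> matches Algebra
  - enrollment 7 (Beth): course_id=NULL, no match -> dropped
So 2 of 7 rows are dropped.

SQL:
SELECT a.student, b.title AS course
FROM enrollments a
INNER JOIN courses b ON a.course_id = b.id

Result:
student | course   
--------+----------
Leo     | Databases
Pete    | Algebra  
Rosa    | Algebra  
Mia     | Databases
Chris   | Algebra  


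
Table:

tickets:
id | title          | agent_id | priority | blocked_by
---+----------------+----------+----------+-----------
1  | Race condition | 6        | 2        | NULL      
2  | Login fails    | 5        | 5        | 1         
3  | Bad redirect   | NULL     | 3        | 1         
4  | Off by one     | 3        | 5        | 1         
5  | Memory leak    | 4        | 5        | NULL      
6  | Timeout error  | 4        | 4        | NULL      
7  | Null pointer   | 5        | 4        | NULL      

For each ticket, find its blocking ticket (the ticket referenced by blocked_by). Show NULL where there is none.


This is a self-join: tickets is joined to a second copy of itself, matching each row's blocked_by to another row's id. Use LEFT JOIN so rows with blocked_by=NULL are kept.
  - ticket 1 (Race condition): blocked_by=NULL -> NULL
  - ticket 2 (Login fails): blocked_by=1 -> Race condition
  - ticket 3 (Bad redirect): blocked_by=1 -> Race condition
  - ticket 4 (Off by one): blocked_by=1 -> Race condition
  - ticket 5 (Memory leak): blocked_by=NULL -> NULL
  - ticket 6 (Timeout error): blocked_by=NULL -> NULL
  - ticket 7 (Null pointer): blocked_by=NULL -> NULL

SQL:
SELECT a.title AS item, b.title AS blocked_by
FROM tickets a
LEFT JOIN tickets b ON a.blocked_by = b.id

Result:
item           | blocked_by    
---------------+---------------
Race condition | NULL          
Login fails    | Race condition
Bad redirect   | Race condition
Off by one     | Race condition
Memory leak    | NULL          
Timeout error  | NULL          
Null pointer   | NULL          


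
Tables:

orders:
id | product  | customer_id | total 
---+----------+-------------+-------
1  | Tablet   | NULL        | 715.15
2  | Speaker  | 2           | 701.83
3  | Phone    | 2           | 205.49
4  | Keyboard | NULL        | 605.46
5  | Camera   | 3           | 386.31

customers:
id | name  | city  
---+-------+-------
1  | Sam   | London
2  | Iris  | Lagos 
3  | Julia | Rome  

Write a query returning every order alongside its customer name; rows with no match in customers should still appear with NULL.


LEFT JOIN keeps every row from orders (the left table); where customer_id has no match in customers, the customer columns become NULL. Walk through each order:
  - order 1 (Tablet): customer_id=NULL, no match -> kept with NULL
  - order 2 (Speaker): customer_id=2 -> matches Iris
  - order 3 (Phone): customer_id=2 -> matches Iris
  - order 4 (Keyboard): customer_id=NULL, no match -> kept with NULL
  - order 5 (Camera): customer_id=3 -> matches Julia
All 5 rows appear; 2 have NULL customer.

SQL:
SELECT a.product, b.name AS customer
FROM orders a
LEFT JOIN customers b ON a.customer_id = b.id

Result:
product  | customer
---------+---------
Tablet   | NULL    
Speaker  | Iris    
Phone    | Iris    
Keyboard | NULL    
Camera   | Julia   


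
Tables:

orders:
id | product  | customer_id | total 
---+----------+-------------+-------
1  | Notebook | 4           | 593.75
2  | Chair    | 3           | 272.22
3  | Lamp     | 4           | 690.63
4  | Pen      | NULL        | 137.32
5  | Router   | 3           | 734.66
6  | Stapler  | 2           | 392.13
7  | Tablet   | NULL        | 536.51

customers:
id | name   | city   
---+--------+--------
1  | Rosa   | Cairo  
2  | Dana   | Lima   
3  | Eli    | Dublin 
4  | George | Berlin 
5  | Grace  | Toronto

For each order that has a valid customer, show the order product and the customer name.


INNER JOIN keeps only orders rows whose customer_id matches an id in customers. Walk through each order:
  - order 1 (Notebook): customer_id=4 -> matches George
  - order 2 (Chair): customer_id=3 -> matches Eli
  - order 3 (Lamp): customer_id=4 -> matches George
  - order 4 (Pen): customer_id=NULL, no match -> dropped
  - order 5 (Router): customer_id=3 -> matches Eli
  - order 6 (Stapler): customer_id=2 -> matches Dana
  - order 7 (Tablet): customer_id=NULL, no match -> dropped
So 2 of 7 rows are dropped.

SQL:
SELECT a.product, b.name AS customer
FROM orders a
INNER JOIN customers b ON a.customer_id = b.id

Result:
product  | customer
---------+---------
Notebook | George  
Chair    | Eli     
Lamp     | George  
Router   | Eli     
Stapler  | Dana    


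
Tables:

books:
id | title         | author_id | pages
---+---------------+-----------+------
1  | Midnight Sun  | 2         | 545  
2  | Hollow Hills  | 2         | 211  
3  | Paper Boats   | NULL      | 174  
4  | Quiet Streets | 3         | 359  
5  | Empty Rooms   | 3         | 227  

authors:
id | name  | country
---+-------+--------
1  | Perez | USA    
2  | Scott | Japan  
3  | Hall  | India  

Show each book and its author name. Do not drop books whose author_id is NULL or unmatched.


LEFT JOIN keeps every row from books (the left table); where author_id has no match in authors, the author columns become NULL. Walk through each book:
  - book 1 (Midnight Sun): author_id=2 -> matches Scott
  - book 2 (Hollow Hills): author_id=2 -> matches Scott
  - book 3 (Paper Boats): author_id=NULL, no match -> kept with NULL
  - book 4 (Quiet Streets): author_id=3 -> matches Hall
  - book 5 (Empty Rooms): author_id=3 -> matches Hall
All 5 rows appear; 1 has NULL author.

SQL:
SELECT a.title, b.name AS author
FROM books a
LEFT JOIN authors b ON a.author_id = b.id

Result:
title         | author
--------------+-------
Midnight Sun  | Scott 
Hollow Hills  | Scott 
Paper Boats   | NULL  
Quiet Streets | Hall  
Empty Rooms   | Hall  


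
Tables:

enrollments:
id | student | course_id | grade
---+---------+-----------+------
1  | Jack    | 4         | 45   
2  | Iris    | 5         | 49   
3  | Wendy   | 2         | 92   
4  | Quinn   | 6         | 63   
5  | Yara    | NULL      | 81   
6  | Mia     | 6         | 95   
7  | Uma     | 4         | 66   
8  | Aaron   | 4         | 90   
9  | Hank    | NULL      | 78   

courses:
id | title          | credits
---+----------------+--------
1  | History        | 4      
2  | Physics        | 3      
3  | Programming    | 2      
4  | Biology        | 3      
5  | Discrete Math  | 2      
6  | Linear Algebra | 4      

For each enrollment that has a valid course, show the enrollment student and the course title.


INNER JOIN keeps only enrollments rows whose course_id matches an id in courses. Walk through each enrollment:
  - enrollment 1 (Jack): course_id=4 -> matches Biology
  - enrollment 2 (Iris): course_id=5 -> matches Discrete Math
  - enrollment 3 (Wendy): course_id=2 -> matches Physics
  - enrollment 4 (Quinn): course_id=6 -> matches Linear Algebra
  - enrollment 5 (Yara): course_id=NULL, no match -> dropped
  - enrollment 6 (Mia): course_id=6 -> matches Linear Algebra
  - enrollment 7 (Uma): course_id=4 -> matches Biology
  - enrollment 8 (Aaron): course_id=4 -> matches Biology
  - enrollment 9 (Hank): course_id=NULL, no match -> dropped
So 2 of 9 rows are dropped.

SQL:
SELECT a.student, b.title AS course
FROM enrollments a
INNER JOIN courses b ON a.course_id = b.id

Result:
student | course        
--------+---------------
Jack    | Biology       
Iris    | Discrete Math 
Wendy   | Physics       
Quinn   | Linear Algebra
Mia     | Linear Algebra
Uma     | Biology       
Aaron   | Biology       


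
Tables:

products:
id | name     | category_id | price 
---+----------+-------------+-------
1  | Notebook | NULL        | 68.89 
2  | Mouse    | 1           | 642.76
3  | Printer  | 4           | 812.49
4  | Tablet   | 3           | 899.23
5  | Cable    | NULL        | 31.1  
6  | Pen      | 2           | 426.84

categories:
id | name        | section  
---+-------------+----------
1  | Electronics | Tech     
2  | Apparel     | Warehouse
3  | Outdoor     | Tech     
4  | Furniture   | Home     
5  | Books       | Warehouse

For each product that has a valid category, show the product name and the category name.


INNER JOIN keeps only products rows whose category_id matches an id in categories. Walk through each product:
  - product 1 (Notebook): category_id=NULL, no match -> dropped
  - product 2 (Mouse): category_id=1 -> matches Electronics
  - product 3 (Printer): category_id=4 -> matches Furniture
  - product 4 (Tablet): category_id=3 -> matches Outdoor
  - product 5 (Cable): category_id=NULL, no match -> dropped
  - product 6 (Pen): category_id=2 -> matches Apparel
So 2 of 6 rows are dropped.

SQL:
SELECT a.name, b.name AS category
FROM products a
INNER JOIN categories b ON a.category_id = b.id

Result:
name    | category   
--------+------------
Mouse   | Electronics
Printer | Furniture  
Tablet  | Outdoor    
Pen     | Apparel    


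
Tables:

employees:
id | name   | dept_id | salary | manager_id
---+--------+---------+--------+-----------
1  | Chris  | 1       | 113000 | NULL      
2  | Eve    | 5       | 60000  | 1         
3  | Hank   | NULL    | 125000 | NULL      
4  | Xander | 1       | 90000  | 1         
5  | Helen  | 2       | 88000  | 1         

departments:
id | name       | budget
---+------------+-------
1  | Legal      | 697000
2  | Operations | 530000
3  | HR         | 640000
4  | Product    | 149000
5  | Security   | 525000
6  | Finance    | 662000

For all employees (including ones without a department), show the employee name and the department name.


LEFT JOIN keeps every row from employees (the left table); where dept_id has no match in departments, the department columns become NULL. Walk through each employee:
  - employee 1 (Chris): dept_id=1 -> matches Legal
  - employee 2 (Eve): dept_id=5 -> matches Security
  - employee 3 (Hank): dept_id=NULL, no match -> kept with NULL
  - employee 4 (Xander): dept_id=1 -> matches Legal
  - employee 5 (Helen): dept_id=2 -> matches Operations
All 5 rows appear; 1 has NULL department.

SQL:
SELECT a.name, b.name AS department
FROM employees a
LEFT JOIN departments b ON a.dept_id = b.id

Result:
name   | department
-------+-----------
Chris  | Legal     
Eve    | Security  
Hank   | NULL      
Xander | Legal     
Helen  | Operations


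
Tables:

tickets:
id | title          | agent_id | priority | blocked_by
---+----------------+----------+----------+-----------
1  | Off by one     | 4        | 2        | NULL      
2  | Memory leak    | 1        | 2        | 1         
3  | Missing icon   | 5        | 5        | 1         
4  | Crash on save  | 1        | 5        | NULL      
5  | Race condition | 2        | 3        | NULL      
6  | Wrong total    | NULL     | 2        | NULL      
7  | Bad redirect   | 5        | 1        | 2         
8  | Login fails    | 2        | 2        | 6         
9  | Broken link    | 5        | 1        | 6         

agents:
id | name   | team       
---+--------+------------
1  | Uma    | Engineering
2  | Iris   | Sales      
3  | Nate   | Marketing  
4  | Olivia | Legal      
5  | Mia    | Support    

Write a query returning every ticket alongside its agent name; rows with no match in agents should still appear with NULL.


LEFT JOIN keeps every row from tickets (the left table); where agent_id has no match in agents, the agent columns become NULL. Walk through each ticket:
  - ticket 1 (Off by one): agent_id=4 -> matches Olivia
  - ticket 2 (Memory leak): agent_id=1 -> matches Uma
  - ticket 3 (Missing icon): agent_id=5 -> matches Mia
  - ticket 4 (Crash on save): agent_id=1 -> matches Uma
  - ticket 5 (Race condition): agent_id=2 -> matches Iris
  - ticket 6 (Wrong total): agent_id=NULL, no match -> kept with NULL
  - ticket 7 (Bad redirect): agent_id=5 -> matches Mia
  - ticket 8 (Login fails): agent_id=2 -> matches Iris
  - ticket 9 (Broken link): agent_id=5 -> matches Mia
All 9 rows appear; 1 has NULL agent.

SQL:
SELECT a.title, b.name AS agent
FROM tickets a
LEFT JOIN agents b ON a.agent_id = b.id

Result:
title          | agent 
---------------+-------
Off by one     | Olivia
Memory leak    | Uma   
Missing icon   | Mia   
Crash on save  | Uma   
Race condition | Iris  
Wrong total    | NULL  
Bad redirect   | Mia   
Login fails    | Iris  
Broken link    | Mia   


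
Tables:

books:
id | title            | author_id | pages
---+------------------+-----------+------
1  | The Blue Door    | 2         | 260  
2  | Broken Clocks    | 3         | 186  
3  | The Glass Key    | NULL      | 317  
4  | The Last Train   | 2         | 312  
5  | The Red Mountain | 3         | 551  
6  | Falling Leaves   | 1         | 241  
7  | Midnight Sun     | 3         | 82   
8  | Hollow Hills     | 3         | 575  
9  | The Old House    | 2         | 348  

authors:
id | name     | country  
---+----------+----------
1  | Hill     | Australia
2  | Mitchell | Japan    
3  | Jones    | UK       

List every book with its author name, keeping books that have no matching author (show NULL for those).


LEFT JOIN keeps every row from books (the left table); where author_id has no match in authors, the author columns become NULL. Walk through each book:
  - book 1 (The Blue Door): author_id=2 -> matches Mitchell
  - book 2 (Broken Clocks): author_id=3 -> matches Jones
  - book 3 (The Glass Key): author_id=NULL, no match -> kept with NULL
  - book 4 (The Last Train): author_id=2 -> matches Mitchell
  - book 5 (The Red Mountain): author_id=3 -> matches Jones
  - book 6 (Falling Leaves): author_id=1 -> matches Hill
  - book 7 (Midnight Sun): author_id=3 -> matches Jones
  - book 8 (Hollow Hills): author_id=3 -> matches Jones
  - book 9 (The Old House): author_id=2 -> matches Mitchell
All 9 rows appear; 1 has NULL author.

SQL:
SELECT a.title, b.name AS author
FROM books a
LEFT JOIN authors b ON a.author_id = b.id

Result:
title            | author  
-----------------+---------
The Blue Door    | Mitchell
Broken Clocks    | Jones   
The Glass Key    | NULL    
The Last Train   | Mitchell
The Red Mountain | Jones   
Falling Leaves   | Hill    
Midnight Sun     | Jones   
Hollow Hills     | Jones   
The Old House    | Mitchell


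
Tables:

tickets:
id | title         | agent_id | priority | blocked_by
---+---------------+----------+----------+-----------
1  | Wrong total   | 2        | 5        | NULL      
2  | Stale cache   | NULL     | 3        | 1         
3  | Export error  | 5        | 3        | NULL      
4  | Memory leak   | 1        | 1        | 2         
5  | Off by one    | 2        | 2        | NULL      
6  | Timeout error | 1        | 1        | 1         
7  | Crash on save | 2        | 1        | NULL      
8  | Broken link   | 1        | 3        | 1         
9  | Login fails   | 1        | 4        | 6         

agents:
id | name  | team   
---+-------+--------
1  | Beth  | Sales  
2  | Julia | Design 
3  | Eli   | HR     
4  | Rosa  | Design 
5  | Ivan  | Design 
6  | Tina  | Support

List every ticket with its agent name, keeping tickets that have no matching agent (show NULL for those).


LEFT JOIN keeps every row from tickets (the left table); where agent_id has no match in agents, the agent columns become NULL. Walk through each ticket:
  - ticket 1 (Wrong total): agent_id=2 -> matches Julia
  - ticket 2 (Stale cache): agent_id=NULL, no match -> kept with NULL
  - ticket 3 (Export error): agent_id=5 -> matches Ivan
  - ticket 4 (Memory leak): agent_id=1 -> matches Beth
  - ticket 5 (Off by one): agent_id=2 -> matches Julia
  - ticket 6 (Timeout error): agent_id=1 -> matches Beth
  - ticket 7 (Crash on save): agent_id=2 -> matches Julia
  - ticket 8 (Broken link): agent_id=1 -> matches Beth
  - ticket 9 (Login fails): agent_id=1 -> matches Beth
All 9 rows appear; 1 has NULL agent.

SQL:
SELECT a.title, b.name AS agent
FROM tickets a
LEFT JOIN agents b ON a.agent_id = b.id

Result:
title         | agent
--------------+------
Wrong total   | Julia
Stale cache   | NULL 
Export error  | Ivan 
Memory leak   | Beth 
Off by one    | Julia
Timeout error | Beth 
Crash on save | Julia
Broken link   | Beth 
Login fails   | Beth 


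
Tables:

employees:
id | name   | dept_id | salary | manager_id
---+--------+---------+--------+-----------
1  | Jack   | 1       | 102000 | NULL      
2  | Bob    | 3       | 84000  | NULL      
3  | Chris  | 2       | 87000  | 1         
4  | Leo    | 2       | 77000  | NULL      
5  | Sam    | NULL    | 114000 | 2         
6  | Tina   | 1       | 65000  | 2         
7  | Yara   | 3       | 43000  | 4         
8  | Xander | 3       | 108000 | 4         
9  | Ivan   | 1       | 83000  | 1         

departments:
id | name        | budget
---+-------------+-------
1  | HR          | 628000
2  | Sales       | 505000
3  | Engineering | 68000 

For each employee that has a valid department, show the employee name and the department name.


INNER JOIN keeps only employees rows whose dept_id matches an id in departments. Walk through each employee:
  - employee 1 (Jack): dept_id=1 -> matches HR
  - employee 2 (Bob): dept_id=3 -> matches Engineering
  - employee 3 (Chris): dept_id=2 -> matches Sales
  - employee 4 (Leo): dept_id=2 -> matches Sales
  - employee 5 (Sam): dept_id=NULL, no match -> dropped
  - employee 6 (Tina): dept_id=1 -> matches HR
  - employee 7 (Yara): dept_id=3 -> matches Engineering
  - employee 8 (Xander): dept_id=3 -> matches Engineering
  - employee 9 (Ivan): dept_id=1 -> matches HR
So 1 of 9 rows is dropped.

SQL:
SELECT a.name, b.name AS department
FROM employees a
INNER JOIN departments b ON a.dept_id = b.id

Result:
name   | department 
-------+------------
Jack   | HR         
Bob    | Engineering
Chris  | Sales      
Leo    | Sales      
Tina   | HR         
Yara   | Engineering
Xander | Engineering
Ivan   | HR         


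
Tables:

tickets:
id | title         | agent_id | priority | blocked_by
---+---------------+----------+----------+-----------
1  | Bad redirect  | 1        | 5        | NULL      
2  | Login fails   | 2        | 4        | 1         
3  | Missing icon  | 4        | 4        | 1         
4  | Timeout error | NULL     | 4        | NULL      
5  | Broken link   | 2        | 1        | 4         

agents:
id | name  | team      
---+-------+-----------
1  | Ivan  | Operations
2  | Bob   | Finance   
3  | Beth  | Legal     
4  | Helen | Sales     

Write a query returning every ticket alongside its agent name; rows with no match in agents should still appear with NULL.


LEFT JOIN keeps every row from tickets (the left table); where agent_id has no match in agents, the agent columns become NULL. Walk through each ticket:
  - ticket 1 (Bad redirect): agent_id=1 -> matches Ivan
  - ticket 2 (Login fails): agent_id=2 -> matches Bob
  - ticket 3 (Missing icon): agent_id=4 -> matches Helen
  - ticket 4 (Timeout error): agent_id=NULL, no match -> kept with NULL
  - ticket 5 (Broken link): agent_id=2 -> matches Bob
All 5 rows appear; 1 has NULL agent.

SQL:
SELECT a.title, b.name AS agent
FROM tickets a
LEFT JOIN agents b ON a.agent_id = b.id

Result:
title         | agent
--------------+------
Bad redirect  | Ivan 
Login fails   | Bob  
Missing icon  | Helen
Timeout error | NULL 
Broken link   | Bob  


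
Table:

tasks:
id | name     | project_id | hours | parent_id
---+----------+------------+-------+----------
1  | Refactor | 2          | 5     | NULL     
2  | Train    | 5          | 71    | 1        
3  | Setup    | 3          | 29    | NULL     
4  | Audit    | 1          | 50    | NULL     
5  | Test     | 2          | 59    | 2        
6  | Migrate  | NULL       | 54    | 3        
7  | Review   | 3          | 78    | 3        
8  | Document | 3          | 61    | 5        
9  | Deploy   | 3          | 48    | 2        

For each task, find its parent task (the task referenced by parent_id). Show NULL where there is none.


This is a self-join: tasks is joined to a second copy of itself, matching each row's parent_id to another row's id. Use LEFT JOIN so rows with parent_id=NULL are kept.
  - task 1 (Refactor): parent_id=NULL -> NULL
  - task 2 (Train): parent_id=1 -> Refactor
  - task 3 (Setup): parent_id=NULL -> NULL
  - task 4 (Audit): parent_id=NULL -> NULL
  - task 5 (Test): parent_id=2 -> Train
  - task 6 (Migrate): parent_id=3 -> Setup
  - task 7 (Review): parent_id=3 -> Setup
  - task 8 (Document): parent_id=5 -> Test
  - task 9 (Deploy): parent_id=2 -> Train

SQL:
SELECT a.name AS item, b.name AS parent
FROM tasks a
LEFT JOIN tasks b ON a.parent_id = b.id

Result:
item     | parent  
---------+---------
Refactor | NULL    
Train    | Refactor
Setup    | NULL    
Audit    | NULL    
Test     | Train   
Migrate  | Setup   
Review   | Setup   
Document | Test    
Deploy   | Train   


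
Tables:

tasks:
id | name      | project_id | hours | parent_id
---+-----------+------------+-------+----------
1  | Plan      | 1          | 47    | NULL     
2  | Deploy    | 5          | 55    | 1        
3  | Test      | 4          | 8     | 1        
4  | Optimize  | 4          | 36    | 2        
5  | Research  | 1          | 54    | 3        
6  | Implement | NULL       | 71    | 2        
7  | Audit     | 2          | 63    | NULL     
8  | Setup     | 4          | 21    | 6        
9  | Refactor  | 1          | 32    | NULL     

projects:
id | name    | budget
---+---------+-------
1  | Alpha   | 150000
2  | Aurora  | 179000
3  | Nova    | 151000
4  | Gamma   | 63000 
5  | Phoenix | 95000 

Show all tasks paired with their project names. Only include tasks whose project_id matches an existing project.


INNER JOIN keeps only tasks rows whose project_id matches an id in projects. Walk through each task:
  - task 1 (Plan): project_id=1 -> matches Alpha
  - task 2 (Deploy): project_id=5 -> matches Phoenix
  - task 3 (Test): project_id=4 -> matches Gamma
  - task 4 (Optimize): project_id=4 -> matches Gamma
  - task 5 (Research): project_id=1 -> matches Alpha
  - task 6 (Implement): project_id=NULL, no match -> dropped
  - task 7 (Audit): project_id=2 -> matches Aurora
  - task 8 (Setup): project_id=4 -> matches Gamma
  - task 9 (Refactor): project_id=1 -> matches Alpha
So 1 of 9 rows is dropped.

SQL:
SELECT a.name, b.name AS project
FROM tasks a
INNER JOIN projects b ON a.project_id = b.id

Result:
name     | project
---------+--------
Plan     | Alpha  
Deploy   | Phoenix
Test     | Gamma  
Optimize | Gamma  
Research | Alpha  
Audit    | Aurora 
Setup    | Gamma  
Refactor | Alpha  


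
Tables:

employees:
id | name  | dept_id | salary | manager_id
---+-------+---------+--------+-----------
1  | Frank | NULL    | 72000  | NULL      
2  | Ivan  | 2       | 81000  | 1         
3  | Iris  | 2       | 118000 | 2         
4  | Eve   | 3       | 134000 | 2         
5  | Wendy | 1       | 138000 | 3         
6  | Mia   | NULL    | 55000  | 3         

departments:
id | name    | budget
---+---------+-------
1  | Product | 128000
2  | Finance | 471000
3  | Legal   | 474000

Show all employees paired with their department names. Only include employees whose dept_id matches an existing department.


INNER JOIN keeps only employees rows whose dept_id matches an id in departments. Walk through each employee:
  - employee 1 (Frank): dept_id=NULL, no match -> dropped
  - employee 2 (Ivan): dept_id=2 -> matches Finance
  - employee 3 (Iris): dept_id=2 -> matches Finance
  - employee 4 (Eve): dept_id=3 -> matches Legal
  - employee 5 (Wendy): dept_id=1 -> matches Product
  - employee 6 (Mia): dept_id=NULL, no match -> dropped
So 2 of 6 rows are dropped.

SQL:
SELECT a.name, b.name AS department
FROM employees a
INNER JOIN departments b ON a.dept_id = b.id

Result:
name  | department
------+-----------
Ivan  | Finance   
Iris  | Finance   
Eve   | Legal     
Wendy | Product   


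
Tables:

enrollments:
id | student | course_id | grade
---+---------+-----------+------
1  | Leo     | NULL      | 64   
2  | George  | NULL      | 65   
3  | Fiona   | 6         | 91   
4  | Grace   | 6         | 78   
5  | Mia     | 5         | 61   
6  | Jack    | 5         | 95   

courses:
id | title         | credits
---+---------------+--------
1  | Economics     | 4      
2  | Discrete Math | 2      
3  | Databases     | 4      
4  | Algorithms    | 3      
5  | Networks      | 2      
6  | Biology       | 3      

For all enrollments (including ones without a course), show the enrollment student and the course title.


LEFT JOIN keeps every row from enrollments (the left table); where course_id has no match in courses, the course columns become NULL. Walk through each enrollment:
  - enrollment 1 (Leo): course_id=NULL, no match -> kept with NULL
  - enrollment 2 (George): course_id=NULL, no match -> kept with NULL
  - enrollment 3 (Fiona): course_id=6 -> matches Biology
  - enrollment 4 (Grace): course_id=6 -> matches Biology
  - enrollment 5 (Mia): course_id=5 -> matches Networks
  - enrollment 6 (Jack): course_id=5 -> matches Networks
All 6 rows appear; 2 have NULL course.

SQL:
SELECT a.student, b.title AS course
FROM enrollments a
LEFT JOIN courses b ON a.course_id = b.id

Result:
student | course  
--------+---------
Leo     | NULL    
George  | NULL    
Fiona   | Biology 
Grace   | Biology 
Mia     | Networks
Jack    | Networks


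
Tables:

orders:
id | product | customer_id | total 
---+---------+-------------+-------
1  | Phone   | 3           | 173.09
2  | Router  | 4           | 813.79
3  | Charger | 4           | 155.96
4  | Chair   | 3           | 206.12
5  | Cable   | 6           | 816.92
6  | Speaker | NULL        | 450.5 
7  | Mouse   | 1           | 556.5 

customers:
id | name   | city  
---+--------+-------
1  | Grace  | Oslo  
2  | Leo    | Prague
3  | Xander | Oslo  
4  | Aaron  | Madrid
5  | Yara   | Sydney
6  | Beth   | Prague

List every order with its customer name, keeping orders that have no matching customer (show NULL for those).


LEFT JOIN keeps every row from orders (the left table); where customer_id has no match in customers, the customer columns become NULL. Walk through each order:
  - order 1 (Phone): customer_id=3 -> matches Xander
  - order 2 (Router): customer_id=4 -> matches Aaron
  - order 3 (Charger): customer_id=4 -> matches Aaron
  - order 4 (Chair): customer_id=3 -> matches Xander
  - order 5 (Cable): customer_id=6 -> matches Beth
  - order 6 (Speaker): customer_id=NULL, no match -> kept with NULL
  - order 7 (Mouse): customer_id=1 -> matches Grace
All 7 rows appear; 1 has NULL customer.

SQL:
SELECT a.product, b.name AS customer
FROM orders a
LEFT JOIN customers b ON a.customer_id = b.id

Result:
product | customer
--------+---------
Phone   | Xander  
Router  | Aaron   
Charger | Aaron   
Chair   | Xander  
Cable   | Beth    
Speaker | NULL    
Mouse   | Grace   


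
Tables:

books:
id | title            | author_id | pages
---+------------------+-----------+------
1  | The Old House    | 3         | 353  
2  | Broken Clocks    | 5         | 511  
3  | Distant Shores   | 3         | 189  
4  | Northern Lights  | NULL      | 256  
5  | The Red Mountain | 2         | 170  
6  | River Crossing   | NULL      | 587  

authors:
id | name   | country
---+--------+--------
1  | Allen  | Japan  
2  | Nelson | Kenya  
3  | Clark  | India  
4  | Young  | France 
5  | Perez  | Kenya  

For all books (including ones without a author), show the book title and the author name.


LEFT JOIN keeps every row from books (the left table); where author_id has no match in authors, the author columns become NULL. Walk through each book:
  - book 1 (The Old House): author_id=3 -> matches Clark
  - book 2 (Broken Clocks): author_id=5 -> matches Perez
  - book 3 (Distant Shores): author_id=3 -> matches Clark
  - book 4 (Northern Lights): author_id=NULL, no match -> kept with NULL
  - book 5 (The Red Mountain): author_id=2 -> matches Nelson
  - book 6 (River Crossing): author_id=NULL, no match -> kept with NULL
All 6 rows appear; 2 have NULL author.

SQL:
SELECT a.title, b.name AS author
FROM books a
LEFT JOIN authors b ON a.author_id = b.id

Result:
title            | author
-----------------+-------
The Old House    | Clark 
Broken Clocks    | Perez 
Distant Shores   | Clark 
Northern Lights  | NULL  
The Red Mountain | Nelson
River Crossing   | NULL  


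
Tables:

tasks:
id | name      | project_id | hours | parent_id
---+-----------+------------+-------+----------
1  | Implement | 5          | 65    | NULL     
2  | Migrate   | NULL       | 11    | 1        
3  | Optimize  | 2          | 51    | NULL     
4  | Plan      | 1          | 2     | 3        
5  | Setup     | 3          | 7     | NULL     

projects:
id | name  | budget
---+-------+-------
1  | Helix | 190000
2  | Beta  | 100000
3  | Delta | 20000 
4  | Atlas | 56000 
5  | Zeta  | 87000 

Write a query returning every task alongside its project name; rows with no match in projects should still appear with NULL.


LEFT JOIN keeps every row from tasks (the left table); where project_id has no match in projects, the project columns become NULL. Walk through each task:
  - task 1 (Implement): project_id=5 -> matches Zeta
  - task 2 (Migrate): project_id=NULL, no match -> kept with NULL
  - task 3 (Optimize): project_id=2 -> matches Beta
  - task 4 (Plan): project_id=1 -> matches Helix
  - task 5 (Setup): project_id=3 -> matches Delta
All 5 rows appear; 1 has NULL project.

SQL:
SELECT a.name, b.name AS project
FROM tasks a
LEFT JOIN projects b ON a.project_id = b.id

Result:
name      | project
----------+--------
Implement | Zeta   
Migrate   | NULL   
Optimize  | Beta   
Plan      | Helix  
Setup     | Delta  


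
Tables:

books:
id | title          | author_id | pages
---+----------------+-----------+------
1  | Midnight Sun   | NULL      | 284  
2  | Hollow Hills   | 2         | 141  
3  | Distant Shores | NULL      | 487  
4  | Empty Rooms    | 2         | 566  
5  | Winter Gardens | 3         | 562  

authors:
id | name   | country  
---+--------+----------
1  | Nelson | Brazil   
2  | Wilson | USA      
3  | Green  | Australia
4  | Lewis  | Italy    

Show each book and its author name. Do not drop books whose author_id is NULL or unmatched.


LEFT JOIN keeps every row from books (the left table); where author_id has no match in authors, the author columns become NULL. Walk through each book:
  - book 1 (Midnight Sun): author_id=NULL, no match -> kept with NULL
  - book 2 (Hollow Hills): author_id=2 -> matches Wilson
  - book 3 (Distant Shores): author_id=NULL, no match -> kept with NULL
  - book 4 (Empty Rooms): author_id=2 -> matches Wilson
  - book 5 (Winter Gardens): author_id=3 -> matches Green
All 5 rows appear; 2 have NULL author.

SQL:
SELECT a.title, b.name AS author
FROM books a
LEFT JOIN authors b ON a.author_id = b.id

Result:
title          | author
---------------+-------
Midnight Sun   | NULL  
Hollow Hills   | Wilson
Distant Shores | NULL  
Empty Rooms    | Wilson
Winter Gardens | Green 


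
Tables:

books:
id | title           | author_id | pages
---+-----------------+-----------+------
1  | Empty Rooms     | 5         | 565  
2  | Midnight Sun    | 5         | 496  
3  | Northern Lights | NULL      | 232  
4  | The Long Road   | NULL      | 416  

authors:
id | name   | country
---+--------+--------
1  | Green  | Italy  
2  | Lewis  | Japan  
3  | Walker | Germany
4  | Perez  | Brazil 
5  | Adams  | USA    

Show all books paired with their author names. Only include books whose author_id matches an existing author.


INNER JOIN keeps only books rows whose author_id matches an id in authors. Walk through each book:
  - book 1 (Empty Rooms): author_id=5 -> matches Adams
  - book 2 (Midnight Sun): author_id=5 -> matches Adams
  - book 3 (Northern Lights): author_id=NULL, no match -> dropped
  - book 4 (The Long Road): author_id=NULL, no match -> dropped
So 2 of 4 rows are dropped.

SQL:
SELECT a.title, b.name AS author
FROM books a
INNER JOIN authors b ON a.author_id = b.id

Result:
title        | author
-------------+-------
Empty Rooms  | Adams 
Midnight Sun | Adams 


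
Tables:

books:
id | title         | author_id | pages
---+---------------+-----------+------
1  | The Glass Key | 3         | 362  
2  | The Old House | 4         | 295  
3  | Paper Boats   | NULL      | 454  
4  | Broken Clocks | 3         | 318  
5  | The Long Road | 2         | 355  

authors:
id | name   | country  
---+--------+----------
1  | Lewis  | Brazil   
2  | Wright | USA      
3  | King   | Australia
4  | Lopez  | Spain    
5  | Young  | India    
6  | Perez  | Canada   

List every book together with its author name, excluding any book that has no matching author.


INNER JOIN keeps only books rows whose author_id matches an id in authors. Walk through each book:
  - book 1 (The Glass Key): author_id=3 -> matches King
  - book 2 (The Old House): author_id=4 -> matches Lopez
  - book 3 (Paper Boats): author_id=NULL, no match -> dropped
  - book 4 (Broken Clocks): author_id=3 -> matches King
  - book 5 (The Long Road): author_id=2 -> matches Wright
So 1 of 5 rows is dropped.

SQL:
SELECT a.title, b.name AS author
FROM books a
INNER JOIN authors b ON a.author_id = b.id

Result:
title         | author
--------------+-------
The Glass Key | King  
The Old House | Lopez 
Broken Clocks | King  
The Long Road | Wright


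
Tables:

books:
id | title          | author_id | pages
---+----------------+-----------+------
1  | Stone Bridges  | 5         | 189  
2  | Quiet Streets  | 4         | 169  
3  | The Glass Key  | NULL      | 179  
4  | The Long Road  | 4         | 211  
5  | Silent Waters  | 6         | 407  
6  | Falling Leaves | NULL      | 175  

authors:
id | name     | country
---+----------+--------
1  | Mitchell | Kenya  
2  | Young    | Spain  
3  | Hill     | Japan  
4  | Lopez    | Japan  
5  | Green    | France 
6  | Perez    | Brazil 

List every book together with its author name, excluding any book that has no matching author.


INNER JOIN keeps only books rows whose author_id matches an id in authors. Walk through each book:
  - book 1 (Stone Bridges): author_id=5 -> matches Green
  - book 2 (Quiet Streets): author_id=4 -> matches Lopez
  - book 3 (The Glass Key): author_id=NULL, no match -> dropped
  - book 4 (The Long Road): author_id=4 -> matches Lopez
  - book 5 (Silent Waters): author_id=6 -> matches Perez
  - book 6 (Falling Leaves): author_id=NULL, no match -> dropped
So 2 of 6 rows are dropped.

SQL:
SELECT a.title, b.name AS author
FROM books a
INNER JOIN authors b ON a.author_id = b.id

Result:
title         | author
--------------+-------
Stone Bridges | Green 
Quiet Streets | Lopez 
The Long Road | Lopez 
Silent Waters | Perez 


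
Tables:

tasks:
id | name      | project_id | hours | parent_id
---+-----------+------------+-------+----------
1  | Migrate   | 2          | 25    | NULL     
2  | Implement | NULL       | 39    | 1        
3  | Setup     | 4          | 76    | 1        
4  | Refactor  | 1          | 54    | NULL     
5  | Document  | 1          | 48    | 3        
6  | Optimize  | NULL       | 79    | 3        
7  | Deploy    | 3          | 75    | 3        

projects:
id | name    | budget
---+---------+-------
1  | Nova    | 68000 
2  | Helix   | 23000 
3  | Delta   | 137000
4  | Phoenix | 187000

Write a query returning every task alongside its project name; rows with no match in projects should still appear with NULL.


LEFT JOIN keeps every row from tasks (the left table); where project_id has no match in projects, the project columns become NULL. Walk through each task:
  - task 1 (Migrate): project_id=2 -> matches Helix
  - task 2 (Implement): project_id=NULL, no match -> kept with NULL
  - task 3 (Setup): project_id=4 -> matches Phoenix
  - task 4 (Refactor): project_id=1 -> matches Nova
  - task 5 (Document): project_id=1 -> matches Nova
  - task 6 (Optimize): project_id=NULL, no match -> kept with NULL
  - task 7 (Deploy): project_id=3 -> matches Delta
All 7 rows appear; 2 have NULL project.

SQL:
SELECT a.name, b.name AS project
FROM tasks a
LEFT JOIN projects b ON a.project_id = b.id

Result:
name      | project
----------+--------
Migrate   | Helix  
Implement | NULL   
Setup     | Phoenix
Refactor  | Nova   
Document  | Nova   
Optimize  | NULL   
Deploy    | Delta  
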